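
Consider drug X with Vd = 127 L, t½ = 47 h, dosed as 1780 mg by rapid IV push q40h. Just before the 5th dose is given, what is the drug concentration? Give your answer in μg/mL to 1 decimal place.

f = (1/2)^(τ/t½) = (1/2)^(40/47) ≈ 0.5544.
C₀ = D/Vd = 1780/127 ≈ 14.016 μg/mL.
Before the 5th dose, 4 doses have been given. Superposition: Cmin = C₀·(f + f² + … + f^4).
≈ 14.016 × (0.5544 + 0.3074 + 0.1704 + 0.0945) ≈ 14.016 × 1.1267 ≈ 15.792 μg/mL.

15.8 μg/mL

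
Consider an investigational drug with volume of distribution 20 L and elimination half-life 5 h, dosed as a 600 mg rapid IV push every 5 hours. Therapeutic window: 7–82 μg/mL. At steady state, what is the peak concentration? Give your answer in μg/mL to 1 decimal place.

60.0 μg/mL

The dosing interval is 1 half-life, so f = 2^(−1) = 0.5.
At steady state, R = 1/(1 − 0.5) = 2/1.
Single-dose peak C₀ = D/Vd = 600/20 = 30 μg/mL.
Steady-state peak Cmax,ss = C₀·R = 30 × 2/1 ≈ 60.000 μg/mL.
Peak 60.0 μg/mL vs MTC 82 μg/mL: below toxic threshold.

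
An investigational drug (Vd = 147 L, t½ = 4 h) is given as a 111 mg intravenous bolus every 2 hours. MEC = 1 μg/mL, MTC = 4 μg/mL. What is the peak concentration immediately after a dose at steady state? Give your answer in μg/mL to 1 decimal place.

k = ln2/t½ = ln2/4 ≈ 0.173287 h⁻¹; fraction remaining f = e^(−kτ) = e^(−0.173287×2) ≈ 0.7071.
Accumulation ratio R = 1/(1 − f) ≈ 1/0.2929 ≈ 3.4141.
Single-dose peak C₀ = D/Vd = 111/147 ≈ 0.755 μg/mL.
Steady-state peak Cmax,ss = C₀·R ≈ 0.755 × 3.4141 ≈ 2.578 μg/mL.
Peak 2.6 μg/mL vs MTC 4 μg/mL: below toxic threshold.

2.6 μg/mL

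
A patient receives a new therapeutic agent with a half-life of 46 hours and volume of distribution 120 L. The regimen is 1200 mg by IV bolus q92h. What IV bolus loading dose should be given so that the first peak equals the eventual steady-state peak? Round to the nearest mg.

1600 mg

f = (1/2)^(92/46) ≈ 0.250000; accumulation ratio R = 1/(1−f) ≈ 1.33333.
Loading dose to hit Cmax,ss on first dose: D_load = D_maint·R ≈ 1200 × 1.33333 ≈ 1600.00 mg.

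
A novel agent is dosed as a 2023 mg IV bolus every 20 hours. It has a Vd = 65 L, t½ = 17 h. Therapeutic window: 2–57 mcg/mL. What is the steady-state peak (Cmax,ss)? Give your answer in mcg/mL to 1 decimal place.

55.8 mcg/mL

k = ln2/t½ = ln2/17 ≈ 0.040773 h⁻¹; fraction remaining f = e^(−kτ) = e^(−0.040773×20) ≈ 0.4424.
At steady state, accumulation factor R = 1/(1 − e^(−kτ)) ≈ 1.7934.
Single-dose peak C₀ = D/Vd = 2023/65 ≈ 31.123 mcg/mL.
Cmax,ss = C₀/(1 − f) ≈ 31.123/0.5576 ≈ 55.816 mcg/mL.
Peak 55.8 mcg/mL vs MTC 57 mcg/mL: below toxic threshold.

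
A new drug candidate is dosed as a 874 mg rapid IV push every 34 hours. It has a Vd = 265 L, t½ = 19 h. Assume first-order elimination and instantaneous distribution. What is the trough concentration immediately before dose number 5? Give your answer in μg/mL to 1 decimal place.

f = (1/2)^(τ/t½) = (1/2)^(34/19) ≈ 0.2893.
C₀ = D/Vd = 874/265 ≈ 3.298 μg/mL.
Before the 5th dose, 4 doses have been given. Superposition: Cmin = C₀·(f + f² + … + f^4).
≈ 3.298 × (0.2893 + 0.0837 + 0.0242 + 0.0070) ≈ 3.298 × 0.4042 ≈ 1.333 μg/mL.

1.3 μg/mL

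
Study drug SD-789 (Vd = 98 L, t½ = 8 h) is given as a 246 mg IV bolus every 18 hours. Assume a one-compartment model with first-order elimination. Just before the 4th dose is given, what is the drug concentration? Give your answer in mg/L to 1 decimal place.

0.7 mg/L

f = (1/2)^(τ/t½) = (1/2)^(18/8) ≈ 0.2102.
C₀ = D/Vd = 246/98 ≈ 2.510 mg/L.
Before the 4th dose, 3 doses have been given. Superposition: Cmin = C₀·(f + f² + … + f^3).
≈ 2.510 × (0.2102 + 0.0442 + 0.0093) ≈ 2.510 × 0.2637 ≈ 0.662 mg/L.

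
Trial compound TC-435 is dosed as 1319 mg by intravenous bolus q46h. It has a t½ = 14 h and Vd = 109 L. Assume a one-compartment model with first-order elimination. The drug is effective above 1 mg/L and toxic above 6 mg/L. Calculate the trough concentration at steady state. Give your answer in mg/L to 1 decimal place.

Over one 46-h interval, 46/14 ≈ 3.2857 half-lives elapse, leaving f ≈ 0.1025 of each dose.
Accumulation ratio R = 1/(1 − f) ≈ 1/0.8975 ≈ 1.1142.
Single-dose peak C₀ = D/Vd = 1319/109 ≈ 12.101 mg/L.
Steady-state peak Cmax,ss = C₀·R ≈ 12.101 × 1.1142 ≈ 13.483 mg/L.
Steady-state trough Cmin,ss = Cmax,ss·f ≈ 13.483 × 0.1025 ≈ 1.382 mg/L.
Trough 1.4 mg/L vs MEC 1 mg/L: adequate.

1.4 mg/L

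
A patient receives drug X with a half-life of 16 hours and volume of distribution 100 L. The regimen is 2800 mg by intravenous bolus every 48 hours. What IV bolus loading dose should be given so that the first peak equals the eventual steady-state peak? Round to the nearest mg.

f = (1/2)^(48/16) ≈ 0.125000; accumulation ratio R = 1/(1−f) ≈ 1.14286.
Loading dose to hit Cmax,ss on first dose: D_load = D_maint·R ≈ 2800 × 1.14286 ≈ 3200.01 mg.

3200 mg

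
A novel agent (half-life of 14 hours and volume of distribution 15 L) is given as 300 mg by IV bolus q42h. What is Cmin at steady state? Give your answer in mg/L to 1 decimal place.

τ = 42 h = 3 half-lives, so f = (1/2)^3 = 0.125.
Accumulation ratio R = 1/(1 − f) = 1/0.875 = 8/7.
Single-dose peak C₀ = D/Vd = 300/15 = 20 mg/L.
Steady-state peak Cmax,ss = C₀·R = 20 × 8/7 ≈ 22.857 mg/L.
Steady-state trough Cmin,ss = Cmax,ss·f ≈ 22.857 × 0.125 ≈ 2.857 mg/L.

2.9 mg/L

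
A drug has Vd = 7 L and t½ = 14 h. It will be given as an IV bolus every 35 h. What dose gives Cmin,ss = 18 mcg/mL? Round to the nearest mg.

587 mg

τ/t½ = 35/14 ≈ 2.5, so f = (1/2)^(35/14) ≈ 0.176777.
Cmin,ss = (D/Vd)·f/(1−f), so D = Cmin,ss·Vd·(1−f)/f.
D = 18 × 7 × (1−f)/f ≈ 18 × 7 × 4.65684 ≈ 586.76 mg.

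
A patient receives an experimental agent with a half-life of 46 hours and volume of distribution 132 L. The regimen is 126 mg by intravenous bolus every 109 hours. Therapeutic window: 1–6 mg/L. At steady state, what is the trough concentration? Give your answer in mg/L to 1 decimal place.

Over one 109-h interval, 109/46 ≈ 2.3696 half-lives elapse, leaving f ≈ 0.1935 of each dose.
Accumulation ratio R = 1/(1 − f) ≈ 1/0.8065 ≈ 1.2399.
Single-dose peak C₀ = D/Vd = 126/132 ≈ 0.955 mg/L.
Cmax,ss = C₀/(1 − f) ≈ 0.955/0.8065 ≈ 1.184 mg/L.
One interval later, Cmin,ss = Cmax,ss·e^(−kτ) ≈ 1.184 × 0.1935 ≈ 0.229 mg/L.
Trough 0.2 mg/L vs MEC 1 mg/L: subtherapeutic.

0.2 mg/L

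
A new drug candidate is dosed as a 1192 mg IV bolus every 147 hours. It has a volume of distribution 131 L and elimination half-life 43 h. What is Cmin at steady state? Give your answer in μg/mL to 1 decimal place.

τ/t½ = 147/43 ≈ 3.4186, so fraction remaining f = (1/2)^(147/43) ≈ 0.0935.
Accumulation ratio R = 1/(1 − f) ≈ 1/0.9065 ≈ 1.1031.
Each bolus raises the concentration by D/Vd = 1192/131 ≈ 9.099 μg/mL.
Cmax,ss = C₀/(1 − f) ≈ 9.099/0.9065 ≈ 10.038 μg/mL.
Steady-state trough Cmin,ss = Cmax,ss·f ≈ 10.038 × 0.0935 ≈ 0.939 μg/mL.

0.9 μg/mL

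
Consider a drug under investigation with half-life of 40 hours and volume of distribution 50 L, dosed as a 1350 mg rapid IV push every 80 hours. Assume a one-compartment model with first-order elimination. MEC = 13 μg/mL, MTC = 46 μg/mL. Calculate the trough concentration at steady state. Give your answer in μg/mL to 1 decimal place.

9.0 μg/mL

The dosing interval is 2 half-lives, so f = 2^(−2) = 0.25.
At steady state, R = 1/(1 − 0.25) = 4/3.
Single-dose peak C₀ = D/Vd = 1350/50 = 27 μg/mL.
Steady-state peak Cmax,ss = C₀·R = 27 × 4/3 ≈ 36.000 μg/mL.
Steady-state trough Cmin,ss = Cmax,ss·f ≈ 36.000 × 0.25 ≈ 9.000 μg/mL.
Trough 9.0 μg/mL vs MEC 13 μg/mL: subtherapeutic.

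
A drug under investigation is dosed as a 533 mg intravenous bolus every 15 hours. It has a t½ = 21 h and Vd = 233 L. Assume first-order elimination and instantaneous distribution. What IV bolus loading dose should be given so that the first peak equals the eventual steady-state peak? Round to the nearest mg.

1365 mg

f = (1/2)^(15/21) ≈ 0.609507; accumulation ratio R = 1/(1−f) ≈ 2.56087.
Loading dose to hit Cmax,ss on first dose: D_load = D_maint·R ≈ 533 × 2.56087 ≈ 1364.94 mg.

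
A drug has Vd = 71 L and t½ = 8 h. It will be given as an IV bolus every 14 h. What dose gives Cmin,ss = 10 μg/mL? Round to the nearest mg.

τ/t½ = 14/8 ≈ 1.75, so f = (1/2)^(14/8) ≈ 0.297302.
Cmin,ss = (D/Vd)·f/(1−f), so D = Cmin,ss·Vd·(1−f)/f.
D = 10 × 71 × (1−f)/f ≈ 10 × 71 × 2.36358 ≈ 1678.14 mg.

1678 mg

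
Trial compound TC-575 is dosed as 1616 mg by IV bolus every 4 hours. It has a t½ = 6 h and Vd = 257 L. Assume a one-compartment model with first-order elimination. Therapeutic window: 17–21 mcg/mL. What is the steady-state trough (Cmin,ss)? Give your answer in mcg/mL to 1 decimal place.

k = ln2/t½ = ln2/6 ≈ 0.115525 h⁻¹; fraction remaining f = e^(−kτ) = e^(−0.115525×4) ≈ 0.6300.
At steady state, accumulation factor R = 1/(1 − e^(−kτ)) ≈ 2.7027.
Each bolus raises the concentration by D/Vd = 1616/257 ≈ 6.288 mcg/mL.
Cmax,ss = C₀/(1 − f) ≈ 6.288/0.3700 ≈ 16.995 mcg/mL.
Steady-state trough Cmin,ss = Cmax,ss·f ≈ 16.995 × 0.6300 ≈ 10.707 mcg/mL.
Trough 10.7 mcg/mL vs MEC 17 mcg/mL: subtherapeutic.

10.7 mcg/mL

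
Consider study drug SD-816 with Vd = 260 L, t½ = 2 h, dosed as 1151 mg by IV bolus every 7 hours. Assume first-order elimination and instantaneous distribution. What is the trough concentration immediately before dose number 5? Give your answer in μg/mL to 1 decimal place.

0.4 μg/mL

f = (1/2)^(τ/t½) = (1/2)^(7/2) ≈ 0.0884.
C₀ = D/Vd = 1151/260 ≈ 4.427 μg/mL.
Before the 5th dose, 4 doses have been given. Superposition: Cmin = C₀·(f + f² + … + f^4).
≈ 4.427 × (0.0884 + 0.0078 + 0.0007 + 0.0001) ≈ 4.427 × 0.0970 ≈ 0.429 μg/mL.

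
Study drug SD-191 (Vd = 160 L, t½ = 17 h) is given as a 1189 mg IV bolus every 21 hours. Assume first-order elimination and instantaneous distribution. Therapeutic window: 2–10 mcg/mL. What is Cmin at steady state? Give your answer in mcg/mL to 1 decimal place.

5.5 mcg/mL

Over one 21-h interval, 21/17 ≈ 1.2353 half-lives elapse, leaving f ≈ 0.4248 of each dose.
Single-dose peak C₀ = D/Vd = 1189/160 ≈ 7.431 mcg/mL.
Steady-state trough Cmin,ss = C₀·f/(1−f) ≈ 7.431 × 0.4248/0.5752 ≈ 5.488 mcg/mL.
Trough 5.5 mcg/mL vs MEC 2 mcg/mL: adequate.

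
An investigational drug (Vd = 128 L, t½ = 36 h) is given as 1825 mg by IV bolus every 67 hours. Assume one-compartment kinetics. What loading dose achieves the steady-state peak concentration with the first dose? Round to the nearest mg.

f = (1/2)^(67/36) ≈ 0.275264; accumulation ratio R = 1/(1−f) ≈ 1.37981.
Loading dose to hit Cmax,ss on first dose: D_load = D_maint·R ≈ 1825 × 1.37981 ≈ 2518.15 mg.

2518 mg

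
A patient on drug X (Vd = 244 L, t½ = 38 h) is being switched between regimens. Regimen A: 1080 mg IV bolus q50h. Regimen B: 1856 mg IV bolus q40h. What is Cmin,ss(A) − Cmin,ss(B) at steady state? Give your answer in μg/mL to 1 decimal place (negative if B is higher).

-4.1 μg/mL

Regimen A: f = (1/2)^(50/38) ≈ 0.4017; Cmin,ss = (1080/244)·f/(1−f) ≈ 2.972 μg/mL.
Regimen B: f = (1/2)^(40/38) ≈ 0.4821; Cmin,ss = (1856/244)·f/(1−f) ≈ 7.081 μg/mL.
Difference ≈ 2.972 − 7.081 ≈ -4.109 μg/mL.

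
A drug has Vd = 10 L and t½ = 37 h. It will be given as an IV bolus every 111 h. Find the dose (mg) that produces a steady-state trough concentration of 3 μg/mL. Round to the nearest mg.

τ/t½ = 111/37 ≈ 3, so f = (1/2)^(111/37) ≈ 0.125000.
Cmin,ss = (D/Vd)·f/(1−f), so D = Cmin,ss·Vd·(1−f)/f.
D = 3 × 10 × (1−f)/f ≈ 3 × 10 × 7.00000 ≈ 210.00 mg.

210 mg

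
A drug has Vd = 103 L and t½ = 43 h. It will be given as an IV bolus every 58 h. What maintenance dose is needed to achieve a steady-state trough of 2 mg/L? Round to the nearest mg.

τ/t½ = 58/43 ≈ 1.3488, so f = (1/2)^(58/43) ≈ 0.392608.
Cmin,ss = (D/Vd)·f/(1−f), so D = Cmin,ss·Vd·(1−f)/f.
D = 2 × 103 × (1−f)/f ≈ 2 × 103 × 1.54707 ≈ 318.70 mg.

319 mg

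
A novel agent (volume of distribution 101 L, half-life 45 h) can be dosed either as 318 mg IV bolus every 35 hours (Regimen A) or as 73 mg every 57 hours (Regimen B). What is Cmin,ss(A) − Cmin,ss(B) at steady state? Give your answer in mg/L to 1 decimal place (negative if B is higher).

Regimen A: f = (1/2)^(35/45) ≈ 0.5833; Cmin,ss = (318/101)·f/(1−f) ≈ 4.407 mg/L.
Regimen B: f = (1/2)^(57/45) ≈ 0.4156; Cmin,ss = (73/101)·f/(1−f) ≈ 0.514 mg/L.
Difference ≈ 4.407 − 0.514 ≈ 3.893 mg/L.

3.9 mg/L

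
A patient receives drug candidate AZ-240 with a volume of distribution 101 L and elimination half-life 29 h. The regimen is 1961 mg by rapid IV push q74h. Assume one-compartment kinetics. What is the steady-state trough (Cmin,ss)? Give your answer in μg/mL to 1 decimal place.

4.0 μg/mL

τ/t½ = 74/29 ≈ 2.5517, so fraction remaining f = (1/2)^(74/29) ≈ 0.1706.
Single-dose peak C₀ = D/Vd = 1961/101 ≈ 19.416 μg/mL.
Steady-state trough Cmin,ss = C₀·f/(1−f) ≈ 19.416 × 0.1706/0.8294 ≈ 3.994 μg/mL.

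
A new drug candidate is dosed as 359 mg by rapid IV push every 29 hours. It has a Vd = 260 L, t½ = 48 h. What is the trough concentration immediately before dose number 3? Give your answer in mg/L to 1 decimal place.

1.5 mg/L

f = (1/2)^(τ/t½) = (1/2)^(29/48) ≈ 0.6579.
C₀ = D/Vd = 359/260 ≈ 1.381 mg/L.
Before the 3rd dose, 2 doses have been given. Superposition: Cmin = C₀·(f + f²).
≈ 1.381 × (0.6579 + 0.4328) ≈ 1.381 × 1.0907 ≈ 1.506 mg/L.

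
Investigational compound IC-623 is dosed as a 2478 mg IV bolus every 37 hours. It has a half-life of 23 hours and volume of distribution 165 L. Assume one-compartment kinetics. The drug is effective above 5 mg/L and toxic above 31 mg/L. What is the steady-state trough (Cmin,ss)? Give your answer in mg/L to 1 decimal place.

7.3 mg/L

k = ln2/t½ = ln2/23 ≈ 0.030137 h⁻¹; fraction remaining f = e^(−kτ) = e^(−0.030137×37) ≈ 0.3279.
At steady state, accumulation factor R = 1/(1 − e^(−kτ)) ≈ 1.4879.
Single-dose peak C₀ = D/Vd = 2478/165 ≈ 15.018 mg/L.
Cmax,ss = C₀/(1 − f) ≈ 15.018/0.6721 ≈ 22.345 mg/L.
One interval later, Cmin,ss = Cmax,ss·e^(−kτ) ≈ 22.345 × 0.3279 ≈ 7.327 mg/L.
Trough 7.3 mg/L vs MEC 5 mg/L: adequate.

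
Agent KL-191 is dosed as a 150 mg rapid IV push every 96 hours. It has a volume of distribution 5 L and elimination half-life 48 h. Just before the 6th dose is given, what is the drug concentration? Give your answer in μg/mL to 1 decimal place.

f = (1/2)^(τ/t½) = (1/2)^(96/48) ≈ 0.2500.
C₀ = D/Vd = 150/5 ≈ 30.000 μg/mL.
Before the 6th dose, 5 doses have been given. Superposition: Cmin = C₀·(f + f² + … + f^5).
≈ 30.000 × (0.2500 + 0.0625 + 0.0156 + 0.0039 + 0.0010) ≈ 30.000 × 0.3330 ≈ 9.990 μg/mL.

10.0 μg/mL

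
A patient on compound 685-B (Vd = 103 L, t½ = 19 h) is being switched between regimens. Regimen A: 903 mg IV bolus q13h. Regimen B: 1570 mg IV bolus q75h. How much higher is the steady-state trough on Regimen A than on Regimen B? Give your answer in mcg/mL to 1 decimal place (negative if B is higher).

13.4 mcg/mL

Regimen A: f = (1/2)^(13/19) ≈ 0.6223; Cmin,ss = (903/103)·f/(1−f) ≈ 14.445 mcg/mL.
Regimen B: f = (1/2)^(75/19) ≈ 0.0648; Cmin,ss = (1570/103)·f/(1−f) ≈ 1.056 mcg/mL.
Difference ≈ 14.445 − 1.056 ≈ 13.389 mcg/mL.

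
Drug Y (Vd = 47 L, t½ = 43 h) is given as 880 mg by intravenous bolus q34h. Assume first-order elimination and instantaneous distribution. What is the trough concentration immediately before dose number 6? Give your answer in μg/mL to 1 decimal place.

f = (1/2)^(τ/t½) = (1/2)^(34/43) ≈ 0.5781.
C₀ = D/Vd = 880/47 ≈ 18.723 μg/mL.
Before the 6th dose, 5 doses have been given. Superposition: Cmin = C₀·(f + f² + … + f^5).
≈ 18.723 × (0.5781 + 0.3342 + 0.1932 + 0.1117 + 0.0646) ≈ 18.723 × 1.2818 ≈ 23.999 μg/mL.

24.0 μg/mL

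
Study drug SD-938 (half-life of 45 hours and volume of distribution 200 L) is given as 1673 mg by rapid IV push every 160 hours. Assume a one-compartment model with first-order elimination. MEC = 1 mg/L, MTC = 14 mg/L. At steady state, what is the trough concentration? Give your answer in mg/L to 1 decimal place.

τ/t½ = 160/45 ≈ 3.5556, so fraction remaining f = (1/2)^(160/45) ≈ 0.0850.
At steady state, accumulation factor R = 1/(1 − e^(−kτ)) ≈ 1.0929.
Single-dose peak C₀ = D/Vd = 1673/200 ≈ 8.365 mg/L.
Cmax,ss = C₀/(1 − f) ≈ 8.365/0.9150 ≈ 9.142 mg/L.
One interval later, Cmin,ss = Cmax,ss·e^(−kτ) ≈ 9.142 × 0.0850 ≈ 0.777 mg/L.
Trough 0.8 mg/L vs MEC 1 mg/L: subtherapeutic.

0.8 mg/L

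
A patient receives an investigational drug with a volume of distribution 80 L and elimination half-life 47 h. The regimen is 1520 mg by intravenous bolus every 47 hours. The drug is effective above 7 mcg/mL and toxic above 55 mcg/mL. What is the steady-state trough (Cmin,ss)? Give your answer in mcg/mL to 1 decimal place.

The dosing interval is 1 half-life, so f = 2^(−1) = 0.5.
At steady state, R = 1/(1 − 0.5) = 2/1.
Single-dose peak C₀ = D/Vd = 1520/80 = 19 mcg/mL.
Steady-state peak Cmax,ss = C₀·R = 19 × 2/1 ≈ 38.000 mcg/mL.
Steady-state trough Cmin,ss = Cmax,ss·f ≈ 38.000 × 0.5 ≈ 19.000 mcg/mL.
Trough 19.0 mcg/mL vs MEC 7 mcg/mL: adequate.

19.0 mcg/mL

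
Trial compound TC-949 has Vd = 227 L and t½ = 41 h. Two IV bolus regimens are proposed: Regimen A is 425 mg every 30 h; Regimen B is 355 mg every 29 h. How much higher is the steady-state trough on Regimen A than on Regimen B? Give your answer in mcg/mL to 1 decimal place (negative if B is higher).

Regimen A: f = (1/2)^(30/41) ≈ 0.6022; Cmin,ss = (425/227)·f/(1−f) ≈ 2.834 mcg/mL.
Regimen B: f = (1/2)^(29/41) ≈ 0.6125; Cmin,ss = (355/227)·f/(1−f) ≈ 2.472 mcg/mL.
Difference ≈ 2.834 − 2.472 ≈ 0.362 mcg/mL.

0.4 mcg/mL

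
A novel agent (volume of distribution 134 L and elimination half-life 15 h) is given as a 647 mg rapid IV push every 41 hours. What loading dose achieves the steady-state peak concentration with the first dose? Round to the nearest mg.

f = (1/2)^(41/15) ≈ 0.150378; accumulation ratio R = 1/(1−f) ≈ 1.17699.
Loading dose to hit Cmax,ss on first dose: D_load = D_maint·R ≈ 647 × 1.17699 ≈ 761.51 mg.

762 mg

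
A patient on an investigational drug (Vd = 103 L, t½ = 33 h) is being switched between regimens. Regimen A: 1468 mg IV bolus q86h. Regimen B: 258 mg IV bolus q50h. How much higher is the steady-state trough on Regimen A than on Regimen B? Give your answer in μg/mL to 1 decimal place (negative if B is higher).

1.5 μg/mL

Regimen A: f = (1/2)^(86/33) ≈ 0.1642; Cmin,ss = (1468/103)·f/(1−f) ≈ 2.800 μg/mL.
Regimen B: f = (1/2)^(50/33) ≈ 0.3499; Cmin,ss = (258/103)·f/(1−f) ≈ 1.348 μg/mL.
Difference ≈ 2.800 − 1.348 ≈ 1.452 μg/mL.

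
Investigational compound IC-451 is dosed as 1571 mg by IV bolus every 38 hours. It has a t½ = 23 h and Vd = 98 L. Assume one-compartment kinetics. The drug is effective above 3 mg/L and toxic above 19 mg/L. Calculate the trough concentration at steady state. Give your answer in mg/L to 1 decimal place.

7.5 mg/L

k = ln2/t½ = ln2/23 ≈ 0.030137 h⁻¹; fraction remaining f = e^(−kτ) = e^(−0.030137×38) ≈ 0.3182.
At steady state, accumulation factor R = 1/(1 − e^(−kτ)) ≈ 1.4667.
Each bolus raises the concentration by D/Vd = 1571/98 ≈ 16.031 mg/L.
Steady-state peak Cmax,ss = C₀·R ≈ 16.031 × 1.4667 ≈ 23.513 mg/L.
One interval later, Cmin,ss = Cmax,ss·e^(−kτ) ≈ 23.513 × 0.3182 ≈ 7.482 mg/L.
Trough 7.5 mg/L vs MEC 3 mg/L: adequate.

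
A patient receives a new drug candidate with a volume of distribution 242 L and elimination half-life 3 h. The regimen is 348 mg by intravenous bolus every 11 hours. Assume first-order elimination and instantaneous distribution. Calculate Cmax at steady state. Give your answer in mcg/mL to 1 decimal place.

Over one 11-h interval, 11/3 ≈ 3.6667 half-lives elapse, leaving f ≈ 0.0787 of each dose.
At steady state, accumulation factor R = 1/(1 − e^(−kτ)) ≈ 1.0854.
Single-dose peak C₀ = D/Vd = 348/242 ≈ 1.438 mcg/mL.
Steady-state peak Cmax,ss = C₀·R ≈ 1.438 × 1.0854 ≈ 1.561 mcg/mL.

1.6 mcg/mL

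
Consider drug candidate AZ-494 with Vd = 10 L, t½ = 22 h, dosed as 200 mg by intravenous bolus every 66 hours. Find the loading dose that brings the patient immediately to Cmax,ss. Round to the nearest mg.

229 mg

f = (1/2)^(66/22) ≈ 0.125000; accumulation ratio R = 1/(1−f) ≈ 1.14286.
Loading dose to hit Cmax,ss on first dose: D_load = D_maint·R ≈ 200 × 1.14286 ≈ 228.57 mg.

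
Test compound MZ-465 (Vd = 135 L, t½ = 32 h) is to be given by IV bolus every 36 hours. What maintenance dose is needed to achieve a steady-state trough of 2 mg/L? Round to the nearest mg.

319 mg

τ/t½ = 36/32 ≈ 1.125, so f = (1/2)^(36/32) ≈ 0.458502.
Cmin,ss = (D/Vd)·f/(1−f), so D = Cmin,ss·Vd·(1−f)/f.
D = 2 × 135 × (1−f)/f ≈ 2 × 135 × 1.18102 ≈ 318.88 mg.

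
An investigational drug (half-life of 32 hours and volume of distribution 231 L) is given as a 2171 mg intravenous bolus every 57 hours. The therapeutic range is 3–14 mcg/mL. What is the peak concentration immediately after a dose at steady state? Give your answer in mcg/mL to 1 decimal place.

k = ln2/t½ = ln2/32 ≈ 0.021661 h⁻¹; fraction remaining f = e^(−kτ) = e^(−0.021661×57) ≈ 0.2909.
At steady state, accumulation factor R = 1/(1 − e^(−kτ)) ≈ 1.4102.
Single-dose peak C₀ = D/Vd = 2171/231 ≈ 9.398 mcg/mL.
Steady-state peak Cmax,ss = C₀·R ≈ 9.398 × 1.4102 ≈ 13.253 mcg/mL.
Peak 13.3 mcg/mL vs MTC 14 mcg/mL: below toxic threshold.

13.3 mcg/mL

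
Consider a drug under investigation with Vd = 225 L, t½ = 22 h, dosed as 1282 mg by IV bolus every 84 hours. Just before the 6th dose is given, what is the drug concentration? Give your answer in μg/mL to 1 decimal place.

f = (1/2)^(τ/t½) = (1/2)^(84/22) ≈ 0.0709.
C₀ = D/Vd = 1282/225 ≈ 5.698 μg/mL.
Before the 6th dose, 5 doses have been given. Superposition: Cmin = C₀·(f + f² + … + f^5).
≈ 5.698 × (0.0709 + 0.0050 + 0.0004 + 0.0000 + 0.0000) ≈ 5.698 × 0.0763 ≈ 0.435 μg/mL.

0.4 μg/mL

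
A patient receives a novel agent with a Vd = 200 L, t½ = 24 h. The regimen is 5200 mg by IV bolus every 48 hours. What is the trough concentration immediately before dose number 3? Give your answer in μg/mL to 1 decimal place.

8.1 μg/mL

f = (1/2)^(τ/t½) = (1/2)^(48/24) ≈ 0.2500.
C₀ = D/Vd = 5200/200 ≈ 26.000 μg/mL.
Before the 3rd dose, 2 doses have been given. Superposition: Cmin = C₀·(f + f²).
≈ 26.000 × (0.2500 + 0.0625) ≈ 26.000 × 0.3125 ≈ 8.125 μg/mL.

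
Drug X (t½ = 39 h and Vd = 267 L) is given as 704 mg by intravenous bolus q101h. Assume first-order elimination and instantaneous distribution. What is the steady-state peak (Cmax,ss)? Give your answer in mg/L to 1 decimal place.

3.2 mg/L

Over one 101-h interval, 101/39 ≈ 2.5897 half-lives elapse, leaving f ≈ 0.1661 of each dose.
At steady state, accumulation factor R = 1/(1 − e^(−kτ)) ≈ 1.1992.
Each bolus raises the concentration by D/Vd = 704/267 ≈ 2.637 mg/L.
Steady-state peak Cmax,ss = C₀·R ≈ 2.637 × 1.1992 ≈ 3.162 mg/L.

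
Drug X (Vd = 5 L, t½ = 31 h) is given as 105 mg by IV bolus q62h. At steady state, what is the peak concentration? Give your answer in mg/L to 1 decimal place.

28.0 mg/L

τ = 62 h = 2 half-lives, so f = (1/2)^2 = 0.25.
Accumulation ratio R = 1/(1 − f) = 1/0.75 = 4/3.
Single-dose peak C₀ = D/Vd = 105/5 = 21 mg/L.
Steady-state peak Cmax,ss = C₀·R = 21 × 4/3 ≈ 28.000 mg/L.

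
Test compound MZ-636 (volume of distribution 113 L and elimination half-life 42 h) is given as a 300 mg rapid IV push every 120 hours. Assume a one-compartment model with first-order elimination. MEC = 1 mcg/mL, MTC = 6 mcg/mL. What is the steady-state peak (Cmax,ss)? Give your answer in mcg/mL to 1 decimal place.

3.1 mcg/mL

τ/t½ = 120/42 ≈ 2.8571, so fraction remaining f = (1/2)^(120/42) ≈ 0.1380.
Accumulation ratio R = 1/(1 − f) ≈ 1/0.8620 ≈ 1.1601.
Each bolus raises the concentration by D/Vd = 300/113 ≈ 2.655 mcg/mL.
Steady-state peak Cmax,ss = C₀·R ≈ 2.655 × 1.1601 ≈ 3.080 mcg/mL.
Peak 3.1 mcg/mL vs MTC 6 mcg/mL: below toxic threshold.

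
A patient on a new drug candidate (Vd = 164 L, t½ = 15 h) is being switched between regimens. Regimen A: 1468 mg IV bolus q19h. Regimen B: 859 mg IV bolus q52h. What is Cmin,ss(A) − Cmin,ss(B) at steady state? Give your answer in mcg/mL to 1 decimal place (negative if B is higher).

Regimen A: f = (1/2)^(19/15) ≈ 0.4156; Cmin,ss = (1468/164)·f/(1−f) ≈ 6.366 mcg/mL.
Regimen B: f = (1/2)^(52/15) ≈ 0.0905; Cmin,ss = (859/164)·f/(1−f) ≈ 0.521 mcg/mL.
Difference ≈ 6.366 − 0.521 ≈ 5.845 mcg/mL.

5.8 mcg/mL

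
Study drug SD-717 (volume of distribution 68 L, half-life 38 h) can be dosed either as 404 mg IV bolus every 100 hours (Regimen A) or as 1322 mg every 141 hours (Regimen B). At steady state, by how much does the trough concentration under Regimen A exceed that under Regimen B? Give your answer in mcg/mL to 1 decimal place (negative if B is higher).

Regimen A: f = (1/2)^(100/38) ≈ 0.1614; Cmin,ss = (404/68)·f/(1−f) ≈ 1.143 mcg/mL.
Regimen B: f = (1/2)^(141/38) ≈ 0.0764; Cmin,ss = (1322/68)·f/(1−f) ≈ 1.608 mcg/mL.
Difference ≈ 1.143 − 1.608 ≈ -0.465 mcg/mL.

-0.5 mcg/mL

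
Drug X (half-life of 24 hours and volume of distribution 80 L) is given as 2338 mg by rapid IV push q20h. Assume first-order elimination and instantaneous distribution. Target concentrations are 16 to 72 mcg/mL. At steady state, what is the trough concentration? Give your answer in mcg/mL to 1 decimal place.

k = ln2/t½ = ln2/24 ≈ 0.028881 h⁻¹; fraction remaining f = e^(−kτ) = e^(−0.028881×20) ≈ 0.5612.
At steady state, accumulation factor R = 1/(1 − e^(−kτ)) ≈ 2.2789.
Single-dose peak C₀ = D/Vd = 2338/80 ≈ 29.225 mcg/mL.
Steady-state peak Cmax,ss = C₀·R ≈ 29.225 × 2.2789 ≈ 66.601 mcg/mL.
Steady-state trough Cmin,ss = Cmax,ss·f ≈ 66.601 × 0.5612 ≈ 37.376 mcg/mL.
Trough 37.4 mcg/mL vs MEC 16 mcg/mL: adequate.

37.4 mcg/mL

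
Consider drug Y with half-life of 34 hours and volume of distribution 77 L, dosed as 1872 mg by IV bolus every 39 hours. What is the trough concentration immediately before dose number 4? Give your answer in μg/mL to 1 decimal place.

f = (1/2)^(τ/t½) = (1/2)^(39/34) ≈ 0.4515.
C₀ = D/Vd = 1872/77 ≈ 24.312 μg/mL.
Before the 4th dose, 3 doses have been given. Superposition: Cmin = C₀·(f + f² + … + f^3).
≈ 24.312 × (0.4515 + 0.2039 + 0.0920) ≈ 24.312 × 0.7474 ≈ 18.171 μg/mL.

18.2 μg/mL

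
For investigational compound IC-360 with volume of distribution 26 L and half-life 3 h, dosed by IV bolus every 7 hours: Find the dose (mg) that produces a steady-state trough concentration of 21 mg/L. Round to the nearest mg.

τ/t½ = 7/3 ≈ 2.3333, so f = (1/2)^(7/3) ≈ 0.198425.
Cmin,ss = (D/Vd)·f/(1−f), so D = Cmin,ss·Vd·(1−f)/f.
D = 21 × 26 × (1−f)/f ≈ 21 × 26 × 4.03969 ≈ 2205.67 mg.

2206 mg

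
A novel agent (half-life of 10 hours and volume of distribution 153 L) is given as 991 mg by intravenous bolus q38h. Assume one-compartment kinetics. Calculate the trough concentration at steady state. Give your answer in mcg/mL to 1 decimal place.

0.5 mcg/mL

Over one 38-h interval, 38/10 ≈ 3.8 half-lives elapse, leaving f ≈ 0.0718 of each dose.
Accumulation ratio R = 1/(1 − f) ≈ 1/0.9282 ≈ 1.0774.
Single-dose peak C₀ = D/Vd = 991/153 ≈ 6.477 mcg/mL.
Cmax,ss = C₀/(1 − f) ≈ 6.477/0.9282 ≈ 6.978 mcg/mL.
One interval later, Cmin,ss = Cmax,ss·e^(−kτ) ≈ 6.978 × 0.0718 ≈ 0.501 mcg/mL.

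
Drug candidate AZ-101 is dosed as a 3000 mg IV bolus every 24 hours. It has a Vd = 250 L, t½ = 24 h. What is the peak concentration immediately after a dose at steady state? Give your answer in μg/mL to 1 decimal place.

24.0 μg/mL

The dosing interval is 1 half-life, so f = 2^(−1) = 0.5.
Accumulation ratio R = 1/(1 − f) = 1/0.5 = 2/1.
Single-dose peak C₀ = D/Vd = 3000/250 = 12 μg/mL.
Steady-state peak Cmax,ss = C₀·R = 12 × 2/1 ≈ 24.000 μg/mL.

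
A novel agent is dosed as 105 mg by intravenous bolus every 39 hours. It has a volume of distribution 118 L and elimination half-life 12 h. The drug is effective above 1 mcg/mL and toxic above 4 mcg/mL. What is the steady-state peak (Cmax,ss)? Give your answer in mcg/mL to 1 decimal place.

Over one 39-h interval, 39/12 ≈ 3.25 half-lives elapse, leaving f ≈ 0.1051 of each dose.
At steady state, accumulation factor R = 1/(1 − e^(−kτ)) ≈ 1.1174.
Single-dose peak C₀ = D/Vd = 105/118 ≈ 0.890 mcg/mL.
Cmax,ss = C₀/(1 − f) ≈ 0.890/0.8949 ≈ 0.995 mcg/mL.
Peak 1.0 mcg/mL vs MTC 4 mcg/mL: below toxic threshold.

1.0 mcg/mL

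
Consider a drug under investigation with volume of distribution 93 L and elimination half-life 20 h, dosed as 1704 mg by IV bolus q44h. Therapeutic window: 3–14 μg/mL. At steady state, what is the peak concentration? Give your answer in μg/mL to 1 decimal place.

Over one 44-h interval, 44/20 ≈ 2.2 half-lives elapse, leaving f ≈ 0.2176 of each dose.
At steady state, accumulation factor R = 1/(1 − e^(−kτ)) ≈ 1.2781.
Each bolus raises the concentration by D/Vd = 1704/93 ≈ 18.323 μg/mL.
Steady-state peak Cmax,ss = C₀·R ≈ 18.323 × 1.2781 ≈ 23.419 μg/mL.
Peak 23.4 μg/mL vs MTC 14 μg/mL: exceeds toxic threshold.

23.4 μg/mL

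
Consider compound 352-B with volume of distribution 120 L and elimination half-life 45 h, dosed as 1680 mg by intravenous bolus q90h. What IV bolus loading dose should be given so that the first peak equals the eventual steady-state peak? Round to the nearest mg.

f = (1/2)^(90/45) ≈ 0.250000; accumulation ratio R = 1/(1−f) ≈ 1.33333.
Loading dose to hit Cmax,ss on first dose: D_load = D_maint·R ≈ 1680 × 1.33333 ≈ 2239.99 mg.

2240 mg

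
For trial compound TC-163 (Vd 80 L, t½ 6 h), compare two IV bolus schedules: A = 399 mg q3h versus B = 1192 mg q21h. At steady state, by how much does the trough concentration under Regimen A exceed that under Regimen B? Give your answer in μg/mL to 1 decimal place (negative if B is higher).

10.6 μg/mL

Regimen A: f = (1/2)^(3/6) ≈ 0.7071; Cmin,ss = (399/80)·f/(1−f) ≈ 12.040 μg/mL.
Regimen B: f = (1/2)^(21/6) ≈ 0.0884; Cmin,ss = (1192/80)·f/(1−f) ≈ 1.445 μg/mL.
Difference ≈ 12.040 − 1.445 ≈ 10.595 μg/mL.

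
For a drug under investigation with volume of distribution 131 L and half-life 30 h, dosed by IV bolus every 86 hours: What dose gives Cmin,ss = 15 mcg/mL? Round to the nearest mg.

12367 mg

τ/t½ = 86/30 ≈ 2.8667, so f = (1/2)^(86/30) ≈ 0.137103.
Cmin,ss = (D/Vd)·f/(1−f), so D = Cmin,ss·Vd·(1−f)/f.
D = 15 × 131 × (1−f)/f ≈ 15 × 131 × 6.29379 ≈ 12367.30 mg.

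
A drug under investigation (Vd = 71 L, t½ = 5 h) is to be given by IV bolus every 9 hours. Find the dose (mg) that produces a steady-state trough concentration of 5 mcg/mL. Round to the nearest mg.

881 mg

τ/t½ = 9/5 ≈ 1.8, so f = (1/2)^(9/5) ≈ 0.287175.
Cmin,ss = (D/Vd)·f/(1−f), so D = Cmin,ss·Vd·(1−f)/f.
D = 5 × 71 × (1−f)/f ≈ 5 × 71 × 2.48220 ≈ 881.18 mg.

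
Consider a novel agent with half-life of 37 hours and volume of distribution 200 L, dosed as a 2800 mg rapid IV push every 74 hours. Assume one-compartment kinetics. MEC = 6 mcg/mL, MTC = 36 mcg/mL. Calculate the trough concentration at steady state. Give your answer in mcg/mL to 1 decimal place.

τ = 74 h = 2 half-lives, so f = (1/2)^2 = 0.25.
At steady state, R = 1/(1 − 0.25) = 4/3.
Single-dose peak C₀ = D/Vd = 2800/200 = 14 mcg/mL.
Steady-state peak Cmax,ss = C₀·R = 14 × 4/3 ≈ 18.667 mcg/mL.
Steady-state trough Cmin,ss = Cmax,ss·f ≈ 18.667 × 0.25 ≈ 4.667 mcg/mL.
Trough 4.7 mcg/mL vs MEC 6 mcg/mL: subtherapeutic.

4.7 mcg/mL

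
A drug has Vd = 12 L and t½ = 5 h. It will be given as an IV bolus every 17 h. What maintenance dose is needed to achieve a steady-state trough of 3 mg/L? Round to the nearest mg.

344 mg

τ/t½ = 17/5 ≈ 3.4, so f = (1/2)^(17/5) ≈ 0.094732.
Cmin,ss = (D/Vd)·f/(1−f), so D = Cmin,ss·Vd·(1−f)/f.
D = 3 × 12 × (1−f)/f ≈ 3 × 12 × 9.55610 ≈ 344.02 mg.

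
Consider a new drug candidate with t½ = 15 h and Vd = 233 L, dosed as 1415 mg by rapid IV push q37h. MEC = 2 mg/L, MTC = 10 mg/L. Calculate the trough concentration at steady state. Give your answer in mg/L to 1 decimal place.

k = ln2/t½ = ln2/15 ≈ 0.046210 h⁻¹; fraction remaining f = e^(−kτ) = e^(−0.046210×37) ≈ 0.1809.
At steady state, accumulation factor R = 1/(1 − e^(−kτ)) ≈ 1.2209.
Each bolus raises the concentration by D/Vd = 1415/233 ≈ 6.073 mg/L.
Cmax,ss = C₀/(1 − f) ≈ 6.073/0.8191 ≈ 7.414 mg/L.
One interval later, Cmin,ss = Cmax,ss·e^(−kτ) ≈ 7.414 × 0.1809 ≈ 1.341 mg/L.
Trough 1.3 mg/L vs MEC 2 mg/L: subtherapeutic.

1.3 mg/L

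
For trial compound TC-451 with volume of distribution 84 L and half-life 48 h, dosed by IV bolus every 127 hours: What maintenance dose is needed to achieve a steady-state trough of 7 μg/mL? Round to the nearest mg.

3092 mg

τ/t½ = 127/48 ≈ 2.6458, so f = (1/2)^(127/48) ≈ 0.159781.
Cmin,ss = (D/Vd)·f/(1−f), so D = Cmin,ss·Vd·(1−f)/f.
D = 7 × 84 × (1−f)/f ≈ 7 × 84 × 5.25857 ≈ 3092.04 mg.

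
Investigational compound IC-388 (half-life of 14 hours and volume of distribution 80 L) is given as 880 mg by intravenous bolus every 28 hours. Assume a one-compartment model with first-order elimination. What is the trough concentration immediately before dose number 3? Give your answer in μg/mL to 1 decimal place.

f = (1/2)^(τ/t½) = (1/2)^(28/14) ≈ 0.2500.
C₀ = D/Vd = 880/80 ≈ 11.000 μg/mL.
Before the 3rd dose, 2 doses have been given. Superposition: Cmin = C₀·(f + f²).
≈ 11.000 × (0.2500 + 0.0625) ≈ 11.000 × 0.3125 ≈ 3.438 μg/mL.

3.4 μg/mL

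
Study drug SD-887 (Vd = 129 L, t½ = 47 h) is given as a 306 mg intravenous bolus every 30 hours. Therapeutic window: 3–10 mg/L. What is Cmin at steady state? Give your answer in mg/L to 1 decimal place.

4.3 mg/L

Over one 30-h interval, 30/47 ≈ 0.6383 half-lives elapse, leaving f ≈ 0.6425 of each dose.
Accumulation ratio R = 1/(1 − f) ≈ 1/0.3575 ≈ 2.7972.
Single-dose peak C₀ = D/Vd = 306/129 ≈ 2.372 mg/L.
Cmax,ss = C₀/(1 − f) ≈ 2.372/0.3575 ≈ 6.635 mg/L.
One interval later, Cmin,ss = Cmax,ss·e^(−kτ) ≈ 6.635 × 0.6425 ≈ 4.263 mg/L.
Trough 4.3 mg/L vs MEC 3 mg/L: adequate.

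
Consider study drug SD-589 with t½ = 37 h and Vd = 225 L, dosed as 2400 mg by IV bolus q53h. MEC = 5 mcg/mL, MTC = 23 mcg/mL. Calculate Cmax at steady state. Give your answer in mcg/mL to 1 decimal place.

τ/t½ = 53/37 ≈ 1.4324, so fraction remaining f = (1/2)^(53/37) ≈ 0.3705.
Accumulation ratio R = 1/(1 − f) ≈ 1/0.6295 ≈ 1.5886.
Single-dose peak C₀ = D/Vd = 2400/225 ≈ 10.667 mcg/mL.
Steady-state peak Cmax,ss = C₀·R ≈ 10.667 × 1.5886 ≈ 16.946 mcg/mL.
Peak 16.9 mcg/mL vs MTC 23 mcg/mL: below toxic threshold.

16.9 mcg/mL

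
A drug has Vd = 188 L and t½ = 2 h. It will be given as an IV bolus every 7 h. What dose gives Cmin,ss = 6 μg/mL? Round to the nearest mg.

11634 mg

τ/t½ = 7/2 ≈ 3.5, so f = (1/2)^(7/2) ≈ 0.088388.
Cmin,ss = (D/Vd)·f/(1−f), so D = Cmin,ss·Vd·(1−f)/f.
D = 6 × 188 × (1−f)/f ≈ 6 × 188 × 10.31375 ≈ 11633.91 mg.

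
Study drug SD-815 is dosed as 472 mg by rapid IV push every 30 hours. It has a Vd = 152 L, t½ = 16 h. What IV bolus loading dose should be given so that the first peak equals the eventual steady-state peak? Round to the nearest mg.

f = (1/2)^(30/16) ≈ 0.272627; accumulation ratio R = 1/(1−f) ≈ 1.37481.
Loading dose to hit Cmax,ss on first dose: D_load = D_maint·R ≈ 472 × 1.37481 ≈ 648.91 mg.

649 mg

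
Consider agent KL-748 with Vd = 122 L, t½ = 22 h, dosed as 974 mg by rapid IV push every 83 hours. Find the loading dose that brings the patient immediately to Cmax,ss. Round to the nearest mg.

f = (1/2)^(83/22) ≈ 0.073164; accumulation ratio R = 1/(1−f) ≈ 1.07894.
Loading dose to hit Cmax,ss on first dose: D_load = D_maint·R ≈ 974 × 1.07894 ≈ 1050.89 mg.

1051 mg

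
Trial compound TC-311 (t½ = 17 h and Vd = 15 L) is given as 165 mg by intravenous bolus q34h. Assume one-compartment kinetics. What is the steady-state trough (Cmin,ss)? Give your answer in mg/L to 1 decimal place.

3.7 mg/L

τ = 34 h = 2 half-lives, so f = (1/2)^2 = 0.25.
Accumulation ratio R = 1/(1 − f) = 1/0.75 = 4/3.
Single-dose peak C₀ = D/Vd = 165/15 = 11 mg/L.
Steady-state peak Cmax,ss = C₀·R = 11 × 4/3 ≈ 14.667 mg/L.
Steady-state trough Cmin,ss = Cmax,ss·f ≈ 14.667 × 0.25 ≈ 3.667 mg/L.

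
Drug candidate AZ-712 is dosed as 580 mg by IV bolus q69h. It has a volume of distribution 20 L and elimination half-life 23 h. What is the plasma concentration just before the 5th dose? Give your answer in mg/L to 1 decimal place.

4.1 mg/L

f = (1/2)^(τ/t½) = (1/2)^(69/23) ≈ 0.1250.
C₀ = D/Vd = 580/20 ≈ 29.000 mg/L.
Before the 5th dose, 4 doses have been given. Superposition: Cmin = C₀·(f + f² + … + f^4).
≈ 29.000 × (0.1250 + 0.0156 + 0.0020 + 0.0002) ≈ 29.000 × 0.1428 ≈ 4.141 mg/L.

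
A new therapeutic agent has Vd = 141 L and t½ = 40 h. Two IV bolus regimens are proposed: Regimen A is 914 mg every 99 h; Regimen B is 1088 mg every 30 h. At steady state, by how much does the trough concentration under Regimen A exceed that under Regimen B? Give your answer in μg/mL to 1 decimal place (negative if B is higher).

-9.9 μg/mL

Regimen A: f = (1/2)^(99/40) ≈ 0.1799; Cmin,ss = (914/141)·f/(1−f) ≈ 1.422 μg/mL.
Regimen B: f = (1/2)^(30/40) ≈ 0.5946; Cmin,ss = (1088/141)·f/(1−f) ≈ 11.318 μg/mL.
Difference ≈ 1.422 − 11.318 ≈ -9.896 μg/mL.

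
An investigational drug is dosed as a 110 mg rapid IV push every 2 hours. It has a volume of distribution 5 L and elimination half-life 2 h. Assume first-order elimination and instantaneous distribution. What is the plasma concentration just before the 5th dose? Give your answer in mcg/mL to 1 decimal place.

f = (1/2)^(τ/t½) = (1/2)^(2/2) ≈ 0.5000.
C₀ = D/Vd = 110/5 ≈ 22.000 mcg/mL.
Before the 5th dose, 4 doses have been given. Superposition: Cmin = C₀·(f + f² + … + f^4).
≈ 22.000 × (0.5000 + 0.2500 + 0.1250 + 0.0625) ≈ 22.000 × 0.9375 ≈ 20.625 mcg/mL.

20.6 mcg/mL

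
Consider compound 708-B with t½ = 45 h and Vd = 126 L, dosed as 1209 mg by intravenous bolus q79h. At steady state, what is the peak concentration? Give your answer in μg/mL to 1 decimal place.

k = ln2/t½ = ln2/45 ≈ 0.015403 h⁻¹; fraction remaining f = e^(−kτ) = e^(−0.015403×79) ≈ 0.2962.
At steady state, accumulation factor R = 1/(1 − e^(−kτ)) ≈ 1.4209.
Single-dose peak C₀ = D/Vd = 1209/126 ≈ 9.595 μg/mL.
Cmax,ss = C₀/(1 − f) ≈ 9.595/0.7038 ≈ 13.633 μg/mL.

13.6 μg/mL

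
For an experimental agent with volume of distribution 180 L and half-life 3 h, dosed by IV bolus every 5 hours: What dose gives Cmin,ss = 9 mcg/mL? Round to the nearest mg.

3523 mg

τ/t½ = 5/3 ≈ 1.6667, so f = (1/2)^(5/3) ≈ 0.314980.
Cmin,ss = (D/Vd)·f/(1−f), so D = Cmin,ss·Vd·(1−f)/f.
D = 9 × 180 × (1−f)/f ≈ 9 × 180 × 2.17480 ≈ 3523.18 mg.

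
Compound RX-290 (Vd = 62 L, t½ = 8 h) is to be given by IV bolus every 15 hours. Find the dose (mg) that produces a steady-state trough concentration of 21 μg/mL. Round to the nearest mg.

3474 mg

τ/t½ = 15/8 ≈ 1.875, so f = (1/2)^(15/8) ≈ 0.272627.
Cmin,ss = (D/Vd)·f/(1−f), so D = Cmin,ss·Vd·(1−f)/f.
D = 21 × 62 × (1−f)/f ≈ 21 × 62 × 2.66802 ≈ 3473.76 mg.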